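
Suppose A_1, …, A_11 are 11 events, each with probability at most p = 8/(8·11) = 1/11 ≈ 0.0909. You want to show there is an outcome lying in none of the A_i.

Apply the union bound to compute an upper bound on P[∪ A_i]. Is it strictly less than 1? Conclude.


Union bound: P[∪_{i=1}^{11} A_i] ≤ Σ_i P[A_i] ≤ 11·p = 11·(1/11) = 1.
Numerically: 1 ≈ 1.0000.
Is 1 < 1? NO.
Since the bound 1 is ≥ 1, the union bound is uninformative here; it does NOT by itself certify existence.

11·p = 1 ≈ 1.0000; existence NOT certified by the union bound.


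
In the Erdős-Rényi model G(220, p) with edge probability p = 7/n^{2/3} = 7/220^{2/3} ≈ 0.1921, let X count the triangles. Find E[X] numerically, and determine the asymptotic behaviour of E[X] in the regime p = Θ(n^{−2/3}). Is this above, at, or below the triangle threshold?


Number of potential triangles: C(220, 3) = 1750540.
Each occurs with probability p³ ≈ (0.1921)³ ≈ 7.086777e-03.
By linearity: E[X] = C(220, 3)·p³ ≈ 1750540 · 7.086777e-03 ≈ 12405.6864.
Since α = 2/3 < 1, p = c/n^{2/3} ≫ 1/n is above the triangle threshold p ~ 1/n. Asymptotically E[X] ~ (c³/6)·n^{3(1−α)} = (7³/6)·n^{1} → ∞; triangles are abundant w.h.p.

E[X] ≈ 12405.6864; in regime p = Θ(1/n^{2/3}) E[X] diverges (above the triangle threshold p ~ 1/n).


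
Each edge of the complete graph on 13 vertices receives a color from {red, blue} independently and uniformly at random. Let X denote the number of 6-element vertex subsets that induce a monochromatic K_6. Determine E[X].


Let X = Σ_S X_S over the C(13, 6) = 1716 subsets S of size 6, where X_S = 1 if the K_6 on S is monochromatic.
For a fixed S, the K_6 on S has C(6, 2) = 15 edges. P[all 15 edges red] = (1/2)^15, and likewise for blue, so P[monochromatic] = 2·(1/2)^15 = 2^{1 − 15} = 1/16384.
By linearity of expectation: E[X] = C(13, 6) · 2^{1 − 15} = 1716 · 1/16384 = 429/4096.
Numerically: E[X] ≈ 0.105.

E[X] = C(13,6)·2^(1−C(6,2)) = 429/4096 ≈ 0.105.


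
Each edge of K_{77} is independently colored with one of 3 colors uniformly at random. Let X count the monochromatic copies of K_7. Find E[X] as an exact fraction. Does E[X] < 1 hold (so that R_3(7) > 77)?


E[X] = C(77, 7) · 3^{1 − 21} = 2404808340 · 3^{−20} = 2404808340/3486784401.
As a reduced fraction: E[X] = 801602780/1162261467 ≈ 0.6897.
Is E[X] < 1? YES.
Since E[X] < 1, there exists a 3-coloring of K_{77} with no monochromatic K_7; hence R_3(7) > 77.

E[X] = 801602780/1162261467 ≈ 0.6897; E[X] < 1, so R_3(7) > 77.


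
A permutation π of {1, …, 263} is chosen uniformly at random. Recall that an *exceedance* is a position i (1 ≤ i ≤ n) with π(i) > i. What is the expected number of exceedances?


Write X = Σ_{i=1}^{263} X_i, where X_i = 1_{π(i) > i}.
For each fixed i, π(i) is uniform over {1, …, 263} (marginal of a uniform permutation), so P[π(i) > i] = (n − i)/n. Summing: Σ_{i=1}^{263} (n − i)/n = (0 + 1 + … + 262)/263 = 263(263 − 1)/(2·263) = (263 − 1)/2.
Hence E[X] = Σ_{i=1}^{263} (263 − i)/263 = 131 ≈ 131.00000.

E[X] = 131 = 131.00000.


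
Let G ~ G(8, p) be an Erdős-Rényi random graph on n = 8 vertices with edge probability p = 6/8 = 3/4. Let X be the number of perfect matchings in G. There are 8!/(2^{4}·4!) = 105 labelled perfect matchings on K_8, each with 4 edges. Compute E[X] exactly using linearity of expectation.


K_8 has 8!/(2^{4}·4!) = 105 labelled perfect matchings.
For each such perfect matching H, let X_H = 1 if all 4 edges of H are present in G. Then P[X_H = 1] = p^{4} = (3/4)^{4} = 81/256.
By linearity: E[X] = Σ_H E[X_H] = 105 · p^{4} = 105 · 81/256 = 8505/256.
Numerically: E[X] ≈ 33.2.

E[X] = 105 · (3/4)^{4} = 8505/256 ≈ 33.2.


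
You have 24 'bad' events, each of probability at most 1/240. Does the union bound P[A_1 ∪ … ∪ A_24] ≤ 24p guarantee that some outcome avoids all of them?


Union bound: P[∪_{i=1}^{24} A_i] ≤ Σ_i P[A_i] ≤ 24·p = 24·(1/240) = 1/10.
Numerically: 1/10 ≈ 0.1000000.
Is 1/10 < 1? YES.
Since P[∪ A_i] ≤ 1/10 < 1, the complement has P[∩ A_i^c] ≥ 1 − 1/10 = 9/10 > 0, so some outcome avoids every A_i.

24·p = 1/10 ≈ 0.1000000; existence CERTIFIED by the union bound.


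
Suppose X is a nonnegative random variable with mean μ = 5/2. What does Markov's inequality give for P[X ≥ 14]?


μ = E[X] = 5/2, a = 14.
Markov: P[X ≥ 14] ≤ μ/a = (5/2)/14 = 5/28.
Numerically: ≈ 0.1786.
(Since a = 14 > μ = 2.5000, the bound 5/28 is < 1 and informative.)

P[X ≥ 14] ≤ 5/28 ≈ 0.1786.


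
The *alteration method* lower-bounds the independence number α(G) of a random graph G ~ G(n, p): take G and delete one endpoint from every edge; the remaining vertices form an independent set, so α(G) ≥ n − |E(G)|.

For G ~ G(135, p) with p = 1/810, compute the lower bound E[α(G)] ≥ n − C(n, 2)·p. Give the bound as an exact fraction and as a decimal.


E[|E(G)|] = C(135, 2)·p = 9045 · (1/810) = 67/6.
E[α(G)] ≥ n − E[|E(G)|] = 135 − 67/6 = 743/6.
Numerically: ≈ 123.8333.
(This is only a lower bound; the true E[α(G)] may be larger.)

E[α(G)] ≥ 743/6 ≈ 123.8333.


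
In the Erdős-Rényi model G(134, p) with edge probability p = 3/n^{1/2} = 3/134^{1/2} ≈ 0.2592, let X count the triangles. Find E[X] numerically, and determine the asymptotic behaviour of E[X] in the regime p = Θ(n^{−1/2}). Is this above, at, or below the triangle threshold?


Number of potential triangles: C(134, 3) = 392084.
Each occurs with probability p³ ≈ (0.2592)³ ≈ 1.740630e-02.
By linearity: E[X] = C(134, 3)·p³ ≈ 392084 · 1.740630e-02 ≈ 6824.7333.
Since α = 1/2 < 1, p = c/n^{1/2} ≫ 1/n is above the triangle threshold p ~ 1/n. Asymptotically E[X] ~ (c³/6)·n^{3(1−α)} = (3³/6)·n^{1.5} → ∞; triangles are abundant w.h.p.

E[X] ≈ 6824.7333; in regime p = Θ(1/n^{1/2}) E[X] diverges (above the triangle threshold p ~ 1/n).


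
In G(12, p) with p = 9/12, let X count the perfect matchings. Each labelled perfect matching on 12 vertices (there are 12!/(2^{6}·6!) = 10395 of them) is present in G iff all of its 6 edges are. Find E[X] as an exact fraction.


K_12 has 12!/(2^{6}·6!) = 10395 labelled perfect matchings.
For each such perfect matching H, let X_H = 1 if all 6 edges of H are present in G. Then P[X_H = 1] = p^{6} = (3/4)^{6} = 729/4096.
By linearity of expectation: E[X] = Σ_H E[X_H] = 10395 · p^{6} = 10395 · 729/4096 = 7577955/4096.
Numerically: E[X] ≈ 1850.1.

E[X] = 10395 · (3/4)^{6} = 7577955/4096 ≈ 1850.1.


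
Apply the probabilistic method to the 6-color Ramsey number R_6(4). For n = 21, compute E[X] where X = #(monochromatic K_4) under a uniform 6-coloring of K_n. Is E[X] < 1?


E[X] = C(21, 4) · 6^{1 − 6} = 5985 · 6^{−5} = 5985/7776.
As a reduced fraction: E[X] = 665/864 ≈ 0.76968.
Is E[X] < 1? YES.
Since E[X] < 1, there exists a 6-coloring of K_{21} with no monochromatic K_4; hence R_6(4) > 21.

E[X] = 665/864 ≈ 0.76968; E[X] < 1, so R_6(4) > 21.


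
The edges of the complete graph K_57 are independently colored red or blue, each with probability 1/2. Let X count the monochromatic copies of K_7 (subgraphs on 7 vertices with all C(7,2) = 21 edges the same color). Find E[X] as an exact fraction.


Let X = Σ_S X_S over the C(57, 7) = 264385836 subsets S of size 7, where X_S = 1 if the K_7 on S is monochromatic.
For a fixed S, the K_7 on S has C(7, 2) = 21 edges. P[all 21 edges red] = (1/2)^21, and likewise for blue, so P[monochromatic] = 2·(1/2)^21 = 2^{1 − 21} = 1/1048576.
By linearity of expectation: E[X] = C(57, 7) · 2^{1 − 21} = 264385836 · 1/1048576 = 66096459/262144.
Numerically: E[X] ≈ 252.13798.

E[X] = C(57,7)·2^(1−C(7,2)) = 66096459/262144 ≈ 252.13798.


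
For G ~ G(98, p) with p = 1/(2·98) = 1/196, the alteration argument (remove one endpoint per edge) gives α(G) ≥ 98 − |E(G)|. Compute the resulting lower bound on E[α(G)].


E[|E(G)|] = C(98, 2)·p = 4753 · (1/196) = 97/4.
E[α(G)] ≥ n − E[|E(G)|] = 98 − 97/4 = 295/4.
Numerically: ≈ 73.750000.
(This is only a lower bound; the true E[α(G)] may be larger.)

E[α(G)] ≥ 295/4 ≈ 73.750000.


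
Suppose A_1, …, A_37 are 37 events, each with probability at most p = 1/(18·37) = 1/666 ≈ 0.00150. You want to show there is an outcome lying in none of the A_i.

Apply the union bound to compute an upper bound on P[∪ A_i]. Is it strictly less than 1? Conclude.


Union bound: P[∪_{i=1}^{37} A_i] ≤ Σ_i P[A_i] ≤ 37·p = 37·(1/666) = 1/18.
Numerically: 1/18 ≈ 0.05556.
Is 1/18 < 1? YES.
Since P[∪ A_i] ≤ 1/18 < 1, the complement has P[∩ A_i^c] ≥ 1 − 1/18 = 17/18 > 0, so some outcome avoids every A_i.

37·p = 1/18 ≈ 0.05556; existence CERTIFIED by the union bound.


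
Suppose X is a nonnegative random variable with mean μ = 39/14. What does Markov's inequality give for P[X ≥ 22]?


μ = E[X] = 39/14, a = 22.
Markov: P[X ≥ 22] ≤ μ/a = (39/14)/22 = 39/308.
Numerically: ≈ 0.12662.
(Since a = 22 > μ = 2.78571, the bound 39/308 is < 1 and informative.)

P[X ≥ 22] ≤ 39/308 ≈ 0.12662.


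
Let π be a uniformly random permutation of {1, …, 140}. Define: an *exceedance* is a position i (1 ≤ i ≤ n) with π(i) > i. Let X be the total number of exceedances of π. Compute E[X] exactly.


Write X = Σ_{i=1}^{140} X_i, where X_i = 1_{π(i) > i}.
For each fixed i, π(i) is uniform over {1, …, 140} (marginal of a uniform permutation), so P[π(i) > i] = (n − i)/n. Summing: Σ_{i=1}^{140} (n − i)/n = (0 + 1 + … + 139)/140 = 140(140 − 1)/(2·140) = (140 − 1)/2.
Hence E[X] = Σ_{i=1}^{140} (140 − i)/140 = 139/2 ≈ 69.500.

E[X] = 139/2 = 69.500.


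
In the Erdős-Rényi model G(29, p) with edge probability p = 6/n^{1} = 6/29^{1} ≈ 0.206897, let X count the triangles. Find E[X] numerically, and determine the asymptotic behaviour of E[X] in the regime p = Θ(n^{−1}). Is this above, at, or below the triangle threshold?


Number of potential triangles: C(29, 3) = 3654.
Each occurs with probability p³ ≈ (0.206897)³ ≈ 8.85645168e-03.
By linearity: E[X] = C(29, 3)·p³ ≈ 3654 · 8.85645168e-03 ≈ 32.361474.
Here α = 1, so p = 6/n is exactly at the triangle threshold p ~ 1/n. Asymptotically E[X] → c³/6 = 6³/6 = 36 ≈ 36.000000, a bounded constant. In this regime the triangle count is asymptotically Poisson(c³/6).

E[X] ≈ 32.361474; in regime p = Θ(1/n^{1}) E[X] stays bounded (at the triangle threshold p ~ 1/n).


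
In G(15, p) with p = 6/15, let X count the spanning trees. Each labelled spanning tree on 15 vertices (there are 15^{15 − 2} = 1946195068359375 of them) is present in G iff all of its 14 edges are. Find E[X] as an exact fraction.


K_15 has 15^{15 − 2} = 1946195068359375 labelled spanning trees.
For each such spanning tree H, let X_H = 1 if all 14 edges of H are present in G. Then P[X_H = 1] = p^{14} = (2/5)^{14} = 16384/6103515625.
Summing the indicators: E[X] = Σ_H E[X_H] = 1946195068359375 · p^{14} = 1946195068359375 · 16384/6103515625 = 26121388032/5.
Numerically: E[X] ≈ 5.22428e+09.

E[X] = 1946195068359375 · (2/5)^{14} = 26121388032/5 ≈ 5.22428e+09.


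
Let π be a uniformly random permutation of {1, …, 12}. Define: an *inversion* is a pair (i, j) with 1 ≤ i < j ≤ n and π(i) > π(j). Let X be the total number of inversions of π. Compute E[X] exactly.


Write X = Σ X_I over the C(12, 2) = 66 pairs i < j, with X_I the indicator of one inversion.
There are 66 indicators.
For each fixed pair i < j, the values π(i) and π(j) are two distinct elements of {1, …, 12} in uniformly random order; by symmetry P[π(i) > π(j)] = 1/2.
By linearity: E[X] = 66 · (1/2) = C(12, 2) · (1/2) = 66/2 = 33 ≈ 33.000000.

E[X] = 33 = 33.000000.


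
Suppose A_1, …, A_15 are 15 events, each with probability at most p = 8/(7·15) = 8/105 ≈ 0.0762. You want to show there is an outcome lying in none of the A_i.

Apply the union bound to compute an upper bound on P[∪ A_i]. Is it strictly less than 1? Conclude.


Union bound: P[∪_{i=1}^{15} A_i] ≤ Σ_i P[A_i] ≤ 15·p = 15·(8/105) = 8/7.
Numerically: 8/7 ≈ 1.1429.
Is 8/7 < 1? NO.
Since the bound 8/7 is ≥ 1, the union bound is uninformative here; it does NOT by itself certify existence.

15·p = 8/7 ≈ 1.1429; existence NOT certified by the union bound.


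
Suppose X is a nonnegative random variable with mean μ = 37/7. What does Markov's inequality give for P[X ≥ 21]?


μ = E[X] = 37/7, a = 21.
Markov: P[X ≥ 21] ≤ μ/a = (37/7)/21 = 37/147.
Numerically: ≈ 0.2517.
(Since a = 21 > μ = 5.2857, the bound 37/147 is < 1 and informative.)

P[X ≥ 21] ≤ 37/147 ≈ 0.2517.


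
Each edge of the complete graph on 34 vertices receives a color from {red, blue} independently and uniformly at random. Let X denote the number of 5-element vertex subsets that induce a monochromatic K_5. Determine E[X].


Let X = Σ_S X_S over the C(34, 5) = 278256 subsets S of size 5, where X_S = 1 if the K_5 on S is monochromatic.
For a fixed S, the K_5 on S has C(5, 2) = 10 edges. P[all 10 edges red] = (1/2)^10, and likewise for blue, so P[monochromatic] = 2·(1/2)^10 = 2^{1 − 10} = 1/512.
By linearity of expectation: E[X] = C(34, 5) · 2^{1 − 10} = 278256 · 1/512 = 17391/32.
Numerically: E[X] ≈ 543.46875.

E[X] = C(34,5)·2^(1−C(5,2)) = 17391/32 ≈ 543.46875.


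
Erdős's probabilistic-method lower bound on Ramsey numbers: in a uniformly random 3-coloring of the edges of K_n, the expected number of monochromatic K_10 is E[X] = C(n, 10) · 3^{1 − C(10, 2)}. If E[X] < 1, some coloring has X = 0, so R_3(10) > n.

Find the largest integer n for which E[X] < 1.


We need C(n, 10) · 3^{1 − 45} < 1, i.e. C(n, 10) < 3^{45 − 1} = 984770902183611232881.
Check values of n near the boundary:
  n = 571: C(571, 10) = 937951290893172842001; 937951290893172842001 < 984770902183611232881? YES
  n = 572: C(572, 10) = 954640815642161682606; 954640815642161682606 < 984770902183611232881? YES
  n = 573: C(573, 10) = 971597135635805762226; 971597135635805762226 < 984770902183611232881? YES
  n = 574: C(574, 10) = 988824035203816502691; 988824035203816502691 < 984770902183611232881? NO
The largest n with C(n, 10) < 984770902183611232881 is n = 573 (where E[X] = 35985079097622435638/36472996377170786403 ≈ 0.9866). Hence R_3(10) > 573, i.e. R_3(10) ≥ 574.

Largest n = 573; hence R_3(10) > 573.


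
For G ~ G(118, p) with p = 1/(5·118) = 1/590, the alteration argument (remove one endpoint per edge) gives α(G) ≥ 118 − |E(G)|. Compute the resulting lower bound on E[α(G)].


E[|E(G)|] = C(118, 2)·p = 6903 · (1/590) = 117/10.
E[α(G)] ≥ n − E[|E(G)|] = 118 − 117/10 = 1063/10.
Numerically: ≈ 106.30000.
(This is only a lower bound; the true E[α(G)] may be larger.)

E[α(G)] ≥ 1063/10 ≈ 106.30000.


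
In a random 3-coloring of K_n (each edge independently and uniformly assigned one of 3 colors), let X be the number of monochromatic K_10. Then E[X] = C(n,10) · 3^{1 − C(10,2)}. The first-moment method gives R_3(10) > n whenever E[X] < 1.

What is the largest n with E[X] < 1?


We need C(n, 10) · 3^{1 − 45} < 1, i.e. C(n, 10) < 3^{45 − 1} = 984770902183611232881.
Check values of n near the boundary:
  n = 567: C(567, 10) = 873787071273467749398; 873787071273467749398 < 984770902183611232881? YES
  n = 568: C(568, 10) = 889446337783744949208; 889446337783744949208 < 984770902183611232881? YES
  n = 569: C(569, 10) = 905357721286137524328; 905357721286137524328 < 984770902183611232881? YES
  n = 570: C(570, 10) = 921524823451961408691; 921524823451961408691 < 984770902183611232881? YES
  n = 571: C(571, 10) = 937951290893172842001; 937951290893172842001 < 984770902183611232881? YES
  n = 572: C(572, 10) = 954640815642161682606; 954640815642161682606 < 984770902183611232881? YES
  n = 573: C(573, 10) = 971597135635805762226; 971597135635805762226 < 984770902183611232881? YES
  n = 574: C(574, 10) = 988824035203816502691; 988824035203816502691 < 984770902183611232881? NO
The largest n with C(n, 10) < 984770902183611232881 is n = 573 (where E[X] = 35985079097622435638/36472996377170786403 ≈ 0.986623). Hence R_3(10) > 573, i.e. R_3(10) ≥ 574.

Largest n = 573; hence R_3(10) > 573.


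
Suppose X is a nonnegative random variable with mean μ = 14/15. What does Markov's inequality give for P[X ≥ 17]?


μ = E[X] = 14/15, a = 17.
Markov: P[X ≥ 17] ≤ μ/a = (14/15)/17 = 14/255.
Numerically: ≈ 0.055.
(Since a = 17 > μ = 0.933, the bound 14/255 is < 1 and informative.)

P[X ≥ 17] ≤ 14/255 ≈ 0.055.


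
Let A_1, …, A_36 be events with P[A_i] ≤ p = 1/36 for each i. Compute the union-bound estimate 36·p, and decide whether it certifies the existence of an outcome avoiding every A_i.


Union bound: P[∪_{i=1}^{36} A_i] ≤ Σ_i P[A_i] ≤ 36·p = 36·(1/36) = 1.
Numerically: 1 ≈ 1.000000.
Is 1 < 1? NO.
Since the bound 1 is ≥ 1, the union bound is uninformative here; it does NOT by itself certify existence.

36·p = 1 ≈ 1.000000; existence NOT certified by the union bound.


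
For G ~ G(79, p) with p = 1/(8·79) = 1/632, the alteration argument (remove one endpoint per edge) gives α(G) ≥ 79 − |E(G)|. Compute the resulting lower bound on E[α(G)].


E[|E(G)|] = C(79, 2)·p = 3081 · (1/632) = 39/8.
E[α(G)] ≥ n − E[|E(G)|] = 79 − 39/8 = 593/8.
Numerically: ≈ 74.12500.
(This is only a lower bound; the true E[α(G)] may be larger.)

E[α(G)] ≥ 593/8 ≈ 74.12500.


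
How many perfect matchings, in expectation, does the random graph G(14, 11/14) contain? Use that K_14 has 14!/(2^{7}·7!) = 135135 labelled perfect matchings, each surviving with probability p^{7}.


K_14 has 14!/(2^{7}·7!) = 135135 labelled perfect matchings.
For each such perfect matching H, let X_H = 1 if all 7 edges of H are present in G. Then P[X_H = 1] = p^{7} = (11/14)^{7} = 19487171/105413504.
Summing the indicators: E[X] = Σ_H E[X_H] = 135135 · p^{7} = 135135 · 19487171/105413504 = 376199836155/15059072.
Numerically: E[X] ≈ 24981.6.

E[X] = 135135 · (11/14)^{7} = 376199836155/15059072 ≈ 24981.6.


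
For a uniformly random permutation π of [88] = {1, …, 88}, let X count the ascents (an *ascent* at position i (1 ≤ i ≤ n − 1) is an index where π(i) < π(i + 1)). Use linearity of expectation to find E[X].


Write X = Σ X_I over i = 1, …, 87, with X_I the indicator of one ascent.
There are 87 indicators.
For each fixed i, the pair (π(i), π(i+1)) is a uniformly random ordered pair of distinct values from {1, …, 88}; by symmetry P[π(i) < π(i+1)] = 1/2.
By linearity: E[X] = 87 · (1/2) = (88 − 1) · (1/2) = 87/2 ≈ 43.500000.

E[X] = 87/2 = 43.500000.


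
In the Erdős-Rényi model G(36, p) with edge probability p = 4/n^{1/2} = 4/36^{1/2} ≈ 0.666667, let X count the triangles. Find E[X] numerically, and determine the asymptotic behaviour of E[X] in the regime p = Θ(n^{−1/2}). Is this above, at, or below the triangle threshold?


Number of potential triangles: C(36, 3) = 7140.
Each occurs with probability p³ ≈ (0.666667)³ ≈ 2.96296296e-01.
By linearity: E[X] = C(36, 3)·p³ ≈ 7140 · 2.96296296e-01 ≈ 2115.555556.
Since α = 1/2 < 1, p = c/n^{1/2} ≫ 1/n is above the triangle threshold p ~ 1/n. Asymptotically E[X] ~ (c³/6)·n^{3(1−α)} = (4³/6)·n^{1.5} → ∞; triangles are abundant w.h.p.

E[X] ≈ 2115.555556; in regime p = Θ(1/n^{1/2}) E[X] diverges (above the triangle threshold p ~ 1/n).


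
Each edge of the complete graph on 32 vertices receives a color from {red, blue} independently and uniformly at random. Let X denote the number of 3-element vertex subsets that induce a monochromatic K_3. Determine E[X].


Let X = Σ_S X_S over the C(32, 3) = 4960 subsets S of size 3, where X_S = 1 if the K_3 on S is monochromatic.
For a fixed S, the K_3 on S has C(3, 2) = 3 edges. P[all 3 edges red] = (1/2)^3, and likewise for blue, so P[monochromatic] = 2·(1/2)^3 = 2^{1 − 3} = 1/4.
Summing: E[X] = C(32, 3) · 2^{1 − 3} = 4960 · 1/4 = 1240.
Numerically: E[X] ≈ 1240.000.

E[X] = C(32,3)·2^(1−C(3,2)) = 1240 ≈ 1240.000.


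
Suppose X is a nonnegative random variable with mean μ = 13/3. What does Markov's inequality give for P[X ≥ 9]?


μ = E[X] = 13/3, a = 9.
Markov: P[X ≥ 9] ≤ μ/a = (13/3)/9 = 13/27.
Numerically: ≈ 0.48148.
(Since a = 9 > μ = 4.33333, the bound 13/27 is < 1 and informative.)

P[X ≥ 9] ≤ 13/27 ≈ 0.48148.


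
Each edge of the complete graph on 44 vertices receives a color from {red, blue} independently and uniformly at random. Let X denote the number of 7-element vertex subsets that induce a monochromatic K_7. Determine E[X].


Let X = Σ_S X_S over the C(44, 7) = 38320568 subsets S of size 7, where X_S = 1 if the K_7 on S is monochromatic.
For a fixed S, the K_7 on S has C(7, 2) = 21 edges. P[all 21 edges red] = (1/2)^21, and likewise for blue, so P[monochromatic] = 2·(1/2)^21 = 2^{1 − 21} = 1/1048576.
Summing: E[X] = C(44, 7) · 2^{1 − 21} = 38320568 · 1/1048576 = 4790071/131072.
Numerically: E[X] ≈ 36.545341.

E[X] = C(44,7)·2^(1−C(7,2)) = 4790071/131072 ≈ 36.545341.


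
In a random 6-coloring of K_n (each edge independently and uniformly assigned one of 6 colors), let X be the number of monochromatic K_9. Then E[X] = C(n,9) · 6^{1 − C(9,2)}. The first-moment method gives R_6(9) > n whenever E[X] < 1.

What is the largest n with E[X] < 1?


We need C(n, 9) · 6^{1 − 36} < 1, i.e. C(n, 9) < 6^{36 − 1} = 1719070799748422591028658176.
Check values of n near the boundary:
  n = 4403: C(4403, 9) = 1699894433046281918452233150; 1699894433046281918452233150 < 1719070799748422591028658176? YES
  n = 4404: C(4404, 9) = 1703375445537161676647015880; 1703375445537161676647015880 < 1719070799748422591028658176? YES
  n = 4405: C(4405, 9) = 1706862792900636302463627150; 1706862792900636302463627150 < 1719070799748422591028658176? YES
  n = 4406: C(4406, 9) = 1710356485221788389505285700; 1710356485221788389505285700 < 1719070799748422591028658176? YES
  n = 4407: C(4407, 9) = 1713856532599459170657070050; 1713856532599459170657070050 < 1719070799748422591028658176? YES
  n = 4408: C(4408, 9) = 1717362945146264156457459600; 1717362945146264156457459600 < 1719070799748422591028658176? YES
  n = 4409: C(4409, 9) = 1720875732988608787686577131; 1720875732988608787686577131 < 1719070799748422591028658176? NO
The largest n with C(n, 9) < 1719070799748422591028658176 is n = 4408 (where E[X] = 35778394690547169926197075/35813974994758803979763712 ≈ 0.9990). Hence R_6(9) > 4408, i.e. R_6(9) ≥ 4409.

Largest n = 4408; hence R_6(9) > 4408.


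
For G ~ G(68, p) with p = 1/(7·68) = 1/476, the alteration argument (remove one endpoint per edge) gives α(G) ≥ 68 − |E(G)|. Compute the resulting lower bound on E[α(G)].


E[|E(G)|] = C(68, 2)·p = 2278 · (1/476) = 67/14.
E[α(G)] ≥ n − E[|E(G)|] = 68 − 67/14 = 885/14.
Numerically: ≈ 63.2143.
(This is only a lower bound; the true E[α(G)] may be larger.)

E[α(G)] ≥ 885/14 ≈ 63.2143.


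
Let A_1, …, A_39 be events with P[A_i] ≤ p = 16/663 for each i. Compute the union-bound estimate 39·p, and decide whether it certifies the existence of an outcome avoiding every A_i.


Union bound: P[∪_{i=1}^{39} A_i] ≤ Σ_i P[A_i] ≤ 39·p = 39·(16/663) = 16/17.
Numerically: 16/17 ≈ 0.941176.
Is 16/17 < 1? YES.
Since P[∪ A_i] ≤ 16/17 < 1, the complement has P[∩ A_i^c] ≥ 1 − 16/17 = 1/17 > 0, so some outcome avoids every A_i.

39·p = 16/17 ≈ 0.941176; existence CERTIFIED by the union bound.


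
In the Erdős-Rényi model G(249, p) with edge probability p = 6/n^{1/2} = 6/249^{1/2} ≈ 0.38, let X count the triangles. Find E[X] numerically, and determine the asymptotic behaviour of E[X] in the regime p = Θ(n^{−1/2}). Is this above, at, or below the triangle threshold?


Number of potential triangles: C(249, 3) = 2542124.
Each occurs with probability p³ ≈ (0.38)³ ≈ 5.49737e-02.
By linearity: E[X] = C(249, 3)·p³ ≈ 2542124 · 5.49737e-02 ≈ 139749.886.
Since α = 1/2 < 1, p = c/n^{1/2} ≫ 1/n is above the triangle threshold p ~ 1/n. Asymptotically E[X] ~ (c³/6)·n^{3(1−α)} = (6³/6)·n^{1.5} → ∞; triangles are abundant w.h.p.

E[X] ≈ 139749.886; in regime p = Θ(1/n^{1/2}) E[X] diverges (above the triangle threshold p ~ 1/n).


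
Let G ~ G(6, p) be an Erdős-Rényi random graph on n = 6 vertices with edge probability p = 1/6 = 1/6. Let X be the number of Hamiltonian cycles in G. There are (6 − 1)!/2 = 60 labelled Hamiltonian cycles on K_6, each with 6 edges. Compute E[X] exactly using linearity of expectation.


K_6 has (6 − 1)!/2 = 60 labelled Hamiltonian cycles.
For each such Hamiltonian cycle H, let X_H = 1 if all 6 edges of H are present in G. Then P[X_H = 1] = p^{6} = (1/6)^{6} = 1/46656.
By linearity of expectation: E[X] = Σ_H E[X_H] = 60 · p^{6} = 60 · 1/46656 = 5/3888.
Numerically: E[X] ≈ 0.001286.

E[X] = 60 · (1/6)^{6} = 5/3888 ≈ 0.001286.


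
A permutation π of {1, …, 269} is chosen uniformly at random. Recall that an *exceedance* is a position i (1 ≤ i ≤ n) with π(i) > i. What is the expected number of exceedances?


Write X = Σ_{i=1}^{269} X_i, where X_i = 1_{π(i) > i}.
For each fixed i, π(i) is uniform over {1, …, 269} (marginal of a uniform permutation), so P[π(i) > i] = (n − i)/n. Summing: Σ_{i=1}^{269} (n − i)/n = (0 + 1 + … + 268)/269 = 269(269 − 1)/(2·269) = (269 − 1)/2.
Hence E[X] = Σ_{i=1}^{269} (269 − i)/269 = 134 ≈ 134.0000.

E[X] = 134 = 134.0000.


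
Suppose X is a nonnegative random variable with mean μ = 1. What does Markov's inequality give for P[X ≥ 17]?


μ = E[X] = 1, a = 17.
Markov: P[X ≥ 17] ≤ μ/a = (1)/17 = 1/17.
Numerically: ≈ 0.058824.
(Since a = 17 > μ = 1.000000, the bound 1/17 is < 1 and informative.)

P[X ≥ 17] ≤ 1/17 ≈ 0.058824.


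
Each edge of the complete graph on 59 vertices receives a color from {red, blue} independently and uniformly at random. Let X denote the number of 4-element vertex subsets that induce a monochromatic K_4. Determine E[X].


Let X = Σ_S X_S over the C(59, 4) = 455126 subsets S of size 4, where X_S = 1 if the K_4 on S is monochromatic.
For a fixed S, the K_4 on S has C(4, 2) = 6 edges. P[all 6 edges red] = (1/2)^6, and likewise for blue, so P[monochromatic] = 2·(1/2)^6 = 2^{1 − 6} = 1/32.
By linearity of expectation: E[X] = C(59, 4) · 2^{1 − 6} = 455126 · 1/32 = 227563/16.
Numerically: E[X] ≈ 14222.6875.

E[X] = C(59,4)·2^(1−C(4,2)) = 227563/16 ≈ 14222.6875.


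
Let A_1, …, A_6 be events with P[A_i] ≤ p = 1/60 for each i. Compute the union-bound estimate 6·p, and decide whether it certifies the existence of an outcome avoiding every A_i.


Union bound: P[∪_{i=1}^{6} A_i] ≤ Σ_i P[A_i] ≤ 6·p = 6·(1/60) = 1/10.
Numerically: 1/10 ≈ 0.1000.
Is 1/10 < 1? YES.
Since P[∪ A_i] ≤ 1/10 < 1, the complement has P[∩ A_i^c] ≥ 1 − 1/10 = 9/10 > 0, so some outcome avoids every A_i.

6·p = 1/10 ≈ 0.1000; existence CERTIFIED by the union bound.


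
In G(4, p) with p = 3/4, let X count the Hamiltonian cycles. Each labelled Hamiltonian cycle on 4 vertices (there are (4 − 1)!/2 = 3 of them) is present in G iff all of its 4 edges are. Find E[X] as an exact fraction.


K_4 has (4 − 1)!/2 = 3 labelled Hamiltonian cycles.
For each such Hamiltonian cycle H, let X_H = 1 if all 4 edges of H are present in G. Then P[X_H = 1] = p^{4} = (3/4)^{4} = 81/256.
By linearity of expectation: E[X] = Σ_H E[X_H] = 3 · p^{4} = 3 · 81/256 = 243/256.
Numerically: E[X] ≈ 0.949219.

E[X] = 3 · (3/4)^{4} = 243/256 ≈ 0.949219.


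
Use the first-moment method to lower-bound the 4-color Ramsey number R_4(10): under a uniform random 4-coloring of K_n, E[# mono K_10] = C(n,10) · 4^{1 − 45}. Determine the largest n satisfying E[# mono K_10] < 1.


We need C(n, 10) · 4^{1 − 45} < 1, i.e. C(n, 10) < 4^{45 − 1} = 309485009821345068724781056.
Check values of n near the boundary:
  n = 2021: C(2021, 10) = 306347841644770462864800616; 306347841644770462864800616 < 309485009821345068724781056? YES
  n = 2022: C(2022, 10) = 307870445231474093395937796; 307870445231474093395937796 < 309485009821345068724781056? YES
  n = 2023: C(2023, 10) = 309399856285778485315440716; 309399856285778485315440716 < 309485009821345068724781056? YES
  n = 2024: C(2024, 10) = 310936101848269937576192656; 310936101848269937576192656 < 309485009821345068724781056? NO
  n = 2025: C(2025, 10) = 312479209053472269772600560; 312479209053472269772600560 < 309485009821345068724781056? NO
The largest n with C(n, 10) < 309485009821345068724781056 is n = 2023 (where E[X] = 77349964071444621328860179/77371252455336267181195264 ≈ 0.9997). Hence R_4(10) > 2023, i.e. R_4(10) ≥ 2024.

Largest n = 2023; hence R_4(10) > 2023.


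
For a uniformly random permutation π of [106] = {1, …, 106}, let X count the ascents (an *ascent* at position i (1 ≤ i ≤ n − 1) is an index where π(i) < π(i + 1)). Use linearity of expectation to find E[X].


Write X = Σ X_I over i = 1, …, 105, with X_I the indicator of one ascent.
There are 105 indicators.
For each fixed i, the pair (π(i), π(i+1)) is a uniformly random ordered pair of distinct values from {1, …, 106}; by symmetry P[π(i) < π(i+1)] = 1/2.
By linearity: E[X] = 105 · (1/2) = (106 − 1) · (1/2) = 105/2 ≈ 52.5000.

E[X] = 105/2 = 52.5000.


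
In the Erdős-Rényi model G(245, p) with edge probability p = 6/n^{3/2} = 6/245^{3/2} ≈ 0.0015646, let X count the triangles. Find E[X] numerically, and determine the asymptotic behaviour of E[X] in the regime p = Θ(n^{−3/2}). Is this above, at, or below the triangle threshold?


Number of potential triangles: C(245, 3) = 2421090.
Each occurs with probability p³ ≈ (0.0015646)³ ≈ 3.8300670e-09.
By linearity: E[X] = C(245, 3)·p³ ≈ 2421090 · 3.8300670e-09 ≈ 0.00927.
Since α = 3/2 > 1, p = c/n^{3/2} = o(1/n) is below the triangle threshold p ~ 1/n. Asymptotically E[X] ~ (c³/6)·n^{3(1−α)} = (6³/6)·n^{-1.5} → 0, so by Markov's inequality G has no triangles w.h.p.

E[X] ≈ 0.00927; in regime p = Θ(1/n^{3/2}) E[X] tends to 0 (below the triangle threshold p ~ 1/n).


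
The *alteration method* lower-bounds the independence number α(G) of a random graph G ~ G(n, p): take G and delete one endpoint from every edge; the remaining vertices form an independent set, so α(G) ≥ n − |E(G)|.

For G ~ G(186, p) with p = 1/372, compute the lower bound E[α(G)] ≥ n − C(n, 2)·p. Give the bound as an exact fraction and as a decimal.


E[|E(G)|] = C(186, 2)·p = 17205 · (1/372) = 185/4.
E[α(G)] ≥ n − E[|E(G)|] = 186 − 185/4 = 559/4.
Numerically: ≈ 139.75000.
(This is only a lower bound; the true E[α(G)] may be larger.)

E[α(G)] ≥ 559/4 ≈ 139.75000.


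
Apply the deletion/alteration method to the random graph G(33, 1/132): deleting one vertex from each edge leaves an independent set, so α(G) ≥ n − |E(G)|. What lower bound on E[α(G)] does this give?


E[|E(G)|] = C(33, 2)·p = 528 · (1/132) = 4.
E[α(G)] ≥ n − E[|E(G)|] = 33 − 4 = 29.
Numerically: ≈ 29.00000.
(This is only a lower bound; the true E[α(G)] may be larger.)

E[α(G)] ≥ 29 ≈ 29.00000.


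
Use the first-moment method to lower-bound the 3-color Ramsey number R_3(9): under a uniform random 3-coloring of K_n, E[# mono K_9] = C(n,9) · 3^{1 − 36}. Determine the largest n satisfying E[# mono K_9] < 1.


We need C(n, 9) · 3^{1 − 36} < 1, i.e. C(n, 9) < 3^{36 − 1} = 50031545098999707.
Check values of n near the boundary:
  n = 296: C(296, 9) = 42513789098994080; 42513789098994080 < 50031545098999707? YES
  n = 297: C(297, 9) = 43842345008337645; 43842345008337645 < 50031545098999707? YES
  n = 298: C(298, 9) = 45207677551849890; 45207677551849890 < 50031545098999707? YES
  n = 299: C(299, 9) = 46610674441390059; 46610674441390059 < 50031545098999707? YES
  n = 300: C(300, 9) = 48052241692154700; 48052241692154700 < 50031545098999707? YES
  n = 301: C(301, 9) = 49533303936090975; 49533303936090975 < 50031545098999707? YES
  n = 302: C(302, 9) = 51054804739588650; 51054804739588650 < 50031545098999707? NO
  n = 303: C(303, 9) = 52617706925494425; 52617706925494425 < 50031545098999707? NO
  n = 304: C(304, 9) = 54222992899492560; 54222992899492560 < 50031545098999707? NO
The largest n with C(n, 9) < 50031545098999707 is n = 301 (where E[X] = 16511101312030325/16677181699666569 ≈ 0.9900415). Hence R_3(9) > 301, i.e. R_3(9) ≥ 302.

Largest n = 301; hence R_3(9) > 301.


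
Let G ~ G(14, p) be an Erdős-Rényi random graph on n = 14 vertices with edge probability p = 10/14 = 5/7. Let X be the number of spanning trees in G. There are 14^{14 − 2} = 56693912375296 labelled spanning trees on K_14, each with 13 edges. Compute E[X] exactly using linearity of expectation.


K_14 has 14^{14 − 2} = 56693912375296 labelled spanning trees.
For each such spanning tree H, let X_H = 1 if all 13 edges of H are present in G. Then P[X_H = 1] = p^{13} = (5/7)^{13} = 1220703125/96889010407.
By linearity: E[X] = Σ_H E[X_H] = 56693912375296 · p^{13} = 56693912375296 · 1220703125/96889010407 = 5000000000000/7.
Numerically: E[X] ≈ 7.14e+11.

E[X] = 56693912375296 · (5/7)^{13} = 5000000000000/7 ≈ 7.14e+11.


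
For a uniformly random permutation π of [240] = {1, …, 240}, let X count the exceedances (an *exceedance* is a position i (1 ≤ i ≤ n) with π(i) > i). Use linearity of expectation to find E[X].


Write X = Σ_{i=1}^{240} X_i, where X_i = 1_{π(i) > i}.
For each fixed i, π(i) is uniform over {1, …, 240} (marginal of a uniform permutation), so P[π(i) > i] = (n − i)/n. Summing: Σ_{i=1}^{240} (n − i)/n = (0 + 1 + … + 239)/240 = 240(240 − 1)/(2·240) = (240 − 1)/2.
Hence E[X] = Σ_{i=1}^{240} (240 − i)/240 = 239/2 ≈ 119.50000.

E[X] = 239/2 = 119.50000.


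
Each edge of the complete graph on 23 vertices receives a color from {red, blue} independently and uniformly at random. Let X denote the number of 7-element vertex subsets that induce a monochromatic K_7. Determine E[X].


Let X = Σ_S X_S over the C(23, 7) = 245157 subsets S of size 7, where X_S = 1 if the K_7 on S is monochromatic.
For a fixed S, the K_7 on S has C(7, 2) = 21 edges. P[all 21 edges red] = (1/2)^21, and likewise for blue, so P[monochromatic] = 2·(1/2)^21 = 2^{1 − 21} = 1/1048576.
By linearity of expectation: E[X] = C(23, 7) · 2^{1 − 21} = 245157 · 1/1048576 = 245157/1048576.
Numerically: E[X] ≈ 0.2338.

E[X] = C(23,7)·2^(1−C(7,2)) = 245157/1048576 ≈ 0.2338.


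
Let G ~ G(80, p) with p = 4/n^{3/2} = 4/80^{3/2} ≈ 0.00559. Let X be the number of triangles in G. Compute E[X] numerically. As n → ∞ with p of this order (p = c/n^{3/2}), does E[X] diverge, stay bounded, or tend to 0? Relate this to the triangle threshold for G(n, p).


Number of potential triangles: C(80, 3) = 82160.
Each occurs with probability p³ ≈ (0.00559)³ ≈ 1.74693e-07.
By linearity: E[X] = C(80, 3)·p³ ≈ 82160 · 1.74693e-07 ≈ 0.014.
Since α = 3/2 > 1, p = c/n^{3/2} = o(1/n) is below the triangle threshold p ~ 1/n. Asymptotically E[X] ~ (c³/6)·n^{3(1−α)} = (4³/6)·n^{-1.5} → 0, so by Markov's inequality G has no triangles w.h.p.

E[X] ≈ 0.014; in regime p = Θ(1/n^{3/2}) E[X] tends to 0 (below the triangle threshold p ~ 1/n).


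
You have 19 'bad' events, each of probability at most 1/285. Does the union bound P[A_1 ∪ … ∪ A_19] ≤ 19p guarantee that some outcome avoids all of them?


Union bound: P[∪_{i=1}^{19} A_i] ≤ Σ_i P[A_i] ≤ 19·p = 19·(1/285) = 1/15.
Numerically: 1/15 ≈ 0.066667.
Is 1/15 < 1? YES.
Since P[∪ A_i] ≤ 1/15 < 1, the complement has P[∩ A_i^c] ≥ 1 − 1/15 = 14/15 > 0, so some outcome avoids every A_i.

19·p = 1/15 ≈ 0.066667; existence CERTIFIED by the union bound.


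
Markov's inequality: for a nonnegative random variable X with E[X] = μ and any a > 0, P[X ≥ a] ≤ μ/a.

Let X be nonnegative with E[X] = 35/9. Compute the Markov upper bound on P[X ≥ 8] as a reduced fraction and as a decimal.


μ = E[X] = 35/9, a = 8.
Markov: P[X ≥ 8] ≤ μ/a = (35/9)/8 = 35/72.
Numerically: ≈ 0.486.
(Since a = 8 > μ = 3.889, the bound 35/72 is < 1 and informative.)

P[X ≥ 8] ≤ 35/72 ≈ 0.486.


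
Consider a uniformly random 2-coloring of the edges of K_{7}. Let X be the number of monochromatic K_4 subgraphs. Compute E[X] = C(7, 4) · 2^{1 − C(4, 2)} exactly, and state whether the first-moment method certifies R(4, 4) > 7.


E[X] = C(7, 4) · 2^{1 − 6} = 35 · 2^{−5} = 35/32.
As a reduced fraction: E[X] = 35/32 ≈ 1.0937500.
Is E[X] < 1? NO.
Since E[X] ≥ 1, the first-moment bound is inconclusive at n = 7; it does NOT by itself certify R(4, 4) > 7.

E[X] = 35/32 ≈ 1.0937500; E[X] ≥ 1; first-moment method inconclusive here.


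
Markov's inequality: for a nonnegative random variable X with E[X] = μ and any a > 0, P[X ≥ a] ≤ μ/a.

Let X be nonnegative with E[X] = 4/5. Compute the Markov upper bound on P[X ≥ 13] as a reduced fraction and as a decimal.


μ = E[X] = 4/5, a = 13.
Markov: P[X ≥ 13] ≤ μ/a = (4/5)/13 = 4/65.
Numerically: ≈ 0.062.
(Since a = 13 > μ = 0.800, the bound 4/65 is < 1 and informative.)

P[X ≥ 13] ≤ 4/65 ≈ 0.062.


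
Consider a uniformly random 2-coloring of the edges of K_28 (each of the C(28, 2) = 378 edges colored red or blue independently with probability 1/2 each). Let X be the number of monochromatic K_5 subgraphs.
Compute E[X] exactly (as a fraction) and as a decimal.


Let X = Σ_S X_S over the C(28, 5) = 98280 subsets S of size 5, where X_S = 1 if the K_5 on S is monochromatic.
For a fixed S, the K_5 on S has C(5, 2) = 10 edges. P[all 10 edges red] = (1/2)^10, and likewise for blue, so P[monochromatic] = 2·(1/2)^10 = 2^{1 − 10} = 1/512.
By linearity of expectation: E[X] = C(28, 5) · 2^{1 − 10} = 98280 · 1/512 = 12285/64.
Numerically: E[X] ≈ 191.9531.

E[X] = C(28,5)·2^(1−C(5,2)) = 12285/64 ≈ 191.9531.


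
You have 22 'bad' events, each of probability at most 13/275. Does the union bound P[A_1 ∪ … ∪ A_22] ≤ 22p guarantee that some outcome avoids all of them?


Union bound: P[∪_{i=1}^{22} A_i] ≤ Σ_i P[A_i] ≤ 22·p = 22·(13/275) = 26/25.
Numerically: 26/25 ≈ 1.0400000.
Is 26/25 < 1? NO.
Since the bound 26/25 is ≥ 1, the union bound is uninformative here; it does NOT by itself certify existence.

22·p = 26/25 ≈ 1.0400000; existence NOT certified by the union bound.


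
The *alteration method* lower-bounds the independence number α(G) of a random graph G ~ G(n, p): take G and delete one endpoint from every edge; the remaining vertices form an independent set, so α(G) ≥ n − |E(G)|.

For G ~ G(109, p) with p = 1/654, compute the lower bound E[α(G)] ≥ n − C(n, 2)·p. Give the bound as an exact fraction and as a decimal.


E[|E(G)|] = C(109, 2)·p = 5886 · (1/654) = 9.
E[α(G)] ≥ n − E[|E(G)|] = 109 − 9 = 100.
Numerically: ≈ 100.000.
(This is only a lower bound; the true E[α(G)] may be larger.)

E[α(G)] ≥ 100 ≈ 100.000.


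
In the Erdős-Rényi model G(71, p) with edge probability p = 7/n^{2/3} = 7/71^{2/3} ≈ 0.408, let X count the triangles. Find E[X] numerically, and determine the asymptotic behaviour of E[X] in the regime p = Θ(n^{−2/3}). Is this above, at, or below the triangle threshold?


Number of potential triangles: C(71, 3) = 57155.
Each occurs with probability p³ ≈ (0.408)³ ≈ 6.80421e-02.
By linearity: E[X] = C(71, 3)·p³ ≈ 57155 · 6.80421e-02 ≈ 3888.944.
Since α = 2/3 < 1, p = c/n^{2/3} ≫ 1/n is above the triangle threshold p ~ 1/n. Asymptotically E[X] ~ (c³/6)·n^{3(1−α)} = (7³/6)·n^{1} → ∞; triangles are abundant w.h.p.

E[X] ≈ 3888.944; in regime p = Θ(1/n^{2/3}) E[X] diverges (above the triangle threshold p ~ 1/n).


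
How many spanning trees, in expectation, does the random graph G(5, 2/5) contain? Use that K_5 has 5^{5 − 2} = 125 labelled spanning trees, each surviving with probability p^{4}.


K_5 has 5^{5 − 2} = 125 labelled spanning trees.
For each such spanning tree H, let X_H = 1 if all 4 edges of H are present in G. Then P[X_H = 1] = p^{4} = (2/5)^{4} = 16/625.
By linearity of expectation: E[X] = Σ_H E[X_H] = 125 · p^{4} = 125 · 16/625 = 16/5.
Numerically: E[X] ≈ 3.2.

E[X] = 125 · (2/5)^{4} = 16/5 ≈ 3.2.
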